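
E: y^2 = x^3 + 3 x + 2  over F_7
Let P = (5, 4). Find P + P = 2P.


Doubling: s = (3 x1^2 + a) / (2 y1)
s = (3*5^2 + 3) / (2*4) mod 7 = 1
x3 = s^2 - 2 x1 mod 7 = 1^2 - 2*5 = 5
y3 = s (x1 - x3) - y1 mod 7 = 1 * (5 - 5) - 4 = 3

2P = (5, 3)


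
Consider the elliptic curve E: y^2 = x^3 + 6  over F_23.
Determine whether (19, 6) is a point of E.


Check whether y^2 = x^3 + 0 x + 6 (mod 23) for (x, y) = (19, 6).
LHS: y^2 = 6^2 mod 23 = 13
RHS: x^3 + 0 x + 6 = 19^3 + 0*19 + 6 mod 23 = 11
LHS != RHS

No, not on the curve


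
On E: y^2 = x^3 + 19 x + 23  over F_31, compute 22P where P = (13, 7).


k = 22 = 10110_2 (binary, LSB first: 01101)
Double-and-add from P = (13, 7):
  bit 0 = 0: acc unchanged = O
  bit 1 = 1: acc = O + (2, 21) = (2, 21)
  bit 2 = 1: acc = (2, 21) + (27, 10) = (20, 8)
  bit 3 = 0: acc unchanged = (20, 8)
  bit 4 = 1: acc = (20, 8) + (18, 11) = (3, 13)

22P = (3, 13)


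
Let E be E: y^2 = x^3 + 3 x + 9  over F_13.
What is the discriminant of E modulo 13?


4 a^3 + 27 b^2 = 4*3^3 + 27*9^2 = 108 + 2187 = 2295
Delta = -16 * (2295) = -36720
Delta mod 13 = 5

Delta = 5 (mod 13)


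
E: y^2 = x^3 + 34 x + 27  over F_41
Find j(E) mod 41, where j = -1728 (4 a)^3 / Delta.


Delta = -16(4 a^3 + 27 b^2) mod 41 = 10
-1728 * (4 a)^3 = -1728 * (4*34)^3 mod 41 = 20
j = 20 * 10^(-1) mod 41 = 2

j = 2 (mod 41)


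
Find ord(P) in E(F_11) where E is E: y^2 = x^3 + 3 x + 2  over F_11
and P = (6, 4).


Compute successive multiples of P until we hit O:
  1P = (6, 4)
  2P = (4, 10)
  3P = (10, 8)
  4P = (7, 6)
  5P = (2, 4)
  6P = (3, 7)
  7P = (3, 4)
  8P = (2, 7)
  ... (continuing to 13P)
  13P = O

ord(P) = 13


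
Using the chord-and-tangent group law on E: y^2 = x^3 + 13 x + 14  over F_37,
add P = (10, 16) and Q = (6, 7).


P != Q, so use the chord formula.
s = (y2 - y1) / (x2 - x1) = (28) / (33) mod 37 = 30
x3 = s^2 - x1 - x2 mod 37 = 30^2 - 10 - 6 = 33
y3 = s (x1 - x3) - y1 mod 37 = 30 * (10 - 33) - 16 = 34

P + Q = (33, 34)


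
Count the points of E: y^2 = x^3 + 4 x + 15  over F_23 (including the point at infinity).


For each x in F_23, count y with y^2 = x^3 + 4 x + 15 mod 23:
  x = 2: RHS = 8, y in [10, 13]  -> 2 point(s)
  x = 3: RHS = 8, y in [10, 13]  -> 2 point(s)
  x = 4: RHS = 3, y in [7, 16]  -> 2 point(s)
  x = 6: RHS = 2, y in [5, 18]  -> 2 point(s)
  x = 7: RHS = 18, y in [8, 15]  -> 2 point(s)
  x = 14: RHS = 9, y in [3, 20]  -> 2 point(s)
  x = 15: RHS = 0, y in [0]  -> 1 point(s)
  x = 16: RHS = 12, y in [9, 14]  -> 2 point(s)
  x = 18: RHS = 8, y in [10, 13]  -> 2 point(s)
  x = 19: RHS = 4, y in [2, 21]  -> 2 point(s)
Affine points: 19. Add the point at infinity: total = 20.

#E(F_23) = 20


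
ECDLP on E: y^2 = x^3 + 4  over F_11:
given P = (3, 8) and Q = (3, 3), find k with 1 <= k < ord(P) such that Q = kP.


Enumerate multiples of P until we hit Q = (3, 3):
  1P = (3, 8)
  2P = (6, 0)
  3P = (3, 3)
Match found at i = 3.

k = 3


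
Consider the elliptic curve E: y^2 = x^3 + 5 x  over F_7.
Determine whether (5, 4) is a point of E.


Check whether y^2 = x^3 + 5 x + 0 (mod 7) for (x, y) = (5, 4).
LHS: y^2 = 4^2 mod 7 = 2
RHS: x^3 + 5 x + 0 = 5^3 + 5*5 + 0 mod 7 = 3
LHS != RHS

No, not on the curve


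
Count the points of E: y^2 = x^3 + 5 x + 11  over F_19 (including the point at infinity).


For each x in F_19, count y with y^2 = x^3 + 5 x + 11 mod 19:
  x = 0: RHS = 11, y in [7, 12]  -> 2 point(s)
  x = 1: RHS = 17, y in [6, 13]  -> 2 point(s)
  x = 4: RHS = 0, y in [0]  -> 1 point(s)
  x = 5: RHS = 9, y in [3, 16]  -> 2 point(s)
  x = 7: RHS = 9, y in [3, 16]  -> 2 point(s)
  x = 9: RHS = 6, y in [5, 14]  -> 2 point(s)
  x = 10: RHS = 16, y in [4, 15]  -> 2 point(s)
  x = 16: RHS = 7, y in [8, 11]  -> 2 point(s)
  x = 18: RHS = 5, y in [9, 10]  -> 2 point(s)
Affine points: 17. Add the point at infinity: total = 18.

#E(F_19) = 18


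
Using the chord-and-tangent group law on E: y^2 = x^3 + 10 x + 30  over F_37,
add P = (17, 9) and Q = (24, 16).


P != Q, so use the chord formula.
s = (y2 - y1) / (x2 - x1) = (7) / (7) mod 37 = 1
x3 = s^2 - x1 - x2 mod 37 = 1^2 - 17 - 24 = 34
y3 = s (x1 - x3) - y1 mod 37 = 1 * (17 - 34) - 9 = 11

P + Q = (34, 11)


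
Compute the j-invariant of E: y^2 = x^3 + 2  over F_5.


Delta = -16(4 a^3 + 27 b^2) mod 5 = 2
-1728 * (4 a)^3 = -1728 * (4*0)^3 mod 5 = 0
j = 0 * 2^(-1) mod 5 = 0

j = 0 (mod 5)


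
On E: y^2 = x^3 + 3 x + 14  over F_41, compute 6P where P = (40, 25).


k = 6 = 110_2 (binary, LSB first: 011)
Double-and-add from P = (40, 25):
  bit 0 = 0: acc unchanged = O
  bit 1 = 1: acc = O + (7, 38) = (7, 38)
  bit 2 = 1: acc = (7, 38) + (37, 15) = (40, 16)

6P = (40, 16)


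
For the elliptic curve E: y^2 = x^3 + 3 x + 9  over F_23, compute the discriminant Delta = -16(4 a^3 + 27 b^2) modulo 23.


4 a^3 + 27 b^2 = 4*3^3 + 27*9^2 = 108 + 2187 = 2295
Delta = -16 * (2295) = -36720
Delta mod 23 = 11

Delta = 11 (mod 23)


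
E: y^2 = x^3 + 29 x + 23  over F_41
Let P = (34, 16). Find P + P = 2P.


Doubling: s = (3 x1^2 + a) / (2 y1)
s = (3*34^2 + 29) / (2*16) mod 41 = 26
x3 = s^2 - 2 x1 mod 41 = 26^2 - 2*34 = 34
y3 = s (x1 - x3) - y1 mod 41 = 26 * (34 - 34) - 16 = 25

2P = (34, 25)


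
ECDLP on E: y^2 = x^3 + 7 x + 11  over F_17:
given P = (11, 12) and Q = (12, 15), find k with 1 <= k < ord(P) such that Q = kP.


Enumerate multiples of P until we hit Q = (12, 15):
  1P = (11, 12)
  2P = (4, 1)
  3P = (1, 11)
  4P = (13, 15)
  5P = (8, 1)
  6P = (2, 4)
  7P = (5, 16)
  8P = (9, 15)
  9P = (12, 15)
Match found at i = 9.

k = 9


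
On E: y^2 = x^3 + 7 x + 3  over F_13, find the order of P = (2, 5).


Compute successive multiples of P until we hit O:
  1P = (2, 5)
  2P = (0, 4)
  3P = (8, 5)
  4P = (3, 8)
  5P = (4, 2)
  6P = (6, 1)
  7P = (6, 12)
  8P = (4, 11)
  ... (continuing to 13P)
  13P = O

ord(P) = 13


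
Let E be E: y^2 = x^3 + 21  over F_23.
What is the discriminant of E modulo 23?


4 a^3 + 27 b^2 = 4*0^3 + 27*21^2 = 0 + 11907 = 11907
Delta = -16 * (11907) = -190512
Delta mod 23 = 20

Delta = 20 (mod 23)


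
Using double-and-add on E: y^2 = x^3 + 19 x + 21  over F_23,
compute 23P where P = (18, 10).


k = 23 = 10111_2 (binary, LSB first: 11101)
Double-and-add from P = (18, 10):
  bit 0 = 1: acc = O + (18, 10) = (18, 10)
  bit 1 = 1: acc = (18, 10) + (13, 2) = (1, 8)
  bit 2 = 1: acc = (1, 8) + (22, 22) = (3, 6)
  bit 3 = 0: acc unchanged = (3, 6)
  bit 4 = 1: acc = (3, 6) + (20, 12) = (1, 15)

23P = (1, 15)


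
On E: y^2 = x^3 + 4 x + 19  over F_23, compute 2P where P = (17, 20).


Doubling: s = (3 x1^2 + a) / (2 y1)
s = (3*17^2 + 4) / (2*20) mod 23 = 12
x3 = s^2 - 2 x1 mod 23 = 12^2 - 2*17 = 18
y3 = s (x1 - x3) - y1 mod 23 = 12 * (17 - 18) - 20 = 14

2P = (18, 14)


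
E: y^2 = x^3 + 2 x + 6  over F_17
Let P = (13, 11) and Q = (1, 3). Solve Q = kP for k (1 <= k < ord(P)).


Enumerate multiples of P until we hit Q = (1, 3):
  1P = (13, 11)
  2P = (6, 8)
  3P = (2, 1)
  4P = (1, 3)
Match found at i = 4.

k = 4


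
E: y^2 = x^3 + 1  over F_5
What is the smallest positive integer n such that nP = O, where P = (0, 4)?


Compute successive multiples of P until we hit O:
  1P = (0, 4)
  2P = (0, 1)
  3P = O

ord(P) = 3


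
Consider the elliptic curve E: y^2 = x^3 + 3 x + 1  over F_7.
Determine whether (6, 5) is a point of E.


Check whether y^2 = x^3 + 3 x + 1 (mod 7) for (x, y) = (6, 5).
LHS: y^2 = 5^2 mod 7 = 4
RHS: x^3 + 3 x + 1 = 6^3 + 3*6 + 1 mod 7 = 4
LHS = RHS

Yes, on the curve


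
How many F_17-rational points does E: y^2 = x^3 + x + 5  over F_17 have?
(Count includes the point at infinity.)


For each x in F_17, count y with y^2 = x^3 + 1 x + 5 mod 17:
  x = 2: RHS = 15, y in [7, 10]  -> 2 point(s)
  x = 3: RHS = 1, y in [1, 16]  -> 2 point(s)
  x = 5: RHS = 16, y in [4, 13]  -> 2 point(s)
  x = 7: RHS = 15, y in [7, 10]  -> 2 point(s)
  x = 8: RHS = 15, y in [7, 10]  -> 2 point(s)
  x = 11: RHS = 4, y in [2, 15]  -> 2 point(s)
  x = 14: RHS = 9, y in [3, 14]  -> 2 point(s)
Affine points: 14. Add the point at infinity: total = 15.

#E(F_17) = 15


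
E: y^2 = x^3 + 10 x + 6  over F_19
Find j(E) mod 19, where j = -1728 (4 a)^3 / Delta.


Delta = -16(4 a^3 + 27 b^2) mod 19 = 1
-1728 * (4 a)^3 = -1728 * (4*10)^3 mod 19 = 8
j = 8 * 1^(-1) mod 19 = 8

j = 8 (mod 19)


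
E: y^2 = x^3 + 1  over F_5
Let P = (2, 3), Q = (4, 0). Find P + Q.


P != Q, so use the chord formula.
s = (y2 - y1) / (x2 - x1) = (2) / (2) mod 5 = 1
x3 = s^2 - x1 - x2 mod 5 = 1^2 - 2 - 4 = 0
y3 = s (x1 - x3) - y1 mod 5 = 1 * (2 - 0) - 3 = 4

P + Q = (0, 4)


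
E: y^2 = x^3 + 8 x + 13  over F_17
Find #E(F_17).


For each x in F_17, count y with y^2 = x^3 + 8 x + 13 mod 17:
  x = 0: RHS = 13, y in [8, 9]  -> 2 point(s)
  x = 3: RHS = 13, y in [8, 9]  -> 2 point(s)
  x = 5: RHS = 8, y in [5, 12]  -> 2 point(s)
  x = 7: RHS = 4, y in [2, 15]  -> 2 point(s)
  x = 9: RHS = 15, y in [7, 10]  -> 2 point(s)
  x = 11: RHS = 4, y in [2, 15]  -> 2 point(s)
  x = 12: RHS = 1, y in [1, 16]  -> 2 point(s)
  x = 13: RHS = 2, y in [6, 11]  -> 2 point(s)
  x = 14: RHS = 13, y in [8, 9]  -> 2 point(s)
  x = 16: RHS = 4, y in [2, 15]  -> 2 point(s)
Affine points: 20. Add the point at infinity: total = 21.

#E(F_17) = 21


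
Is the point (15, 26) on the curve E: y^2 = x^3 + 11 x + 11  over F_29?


Check whether y^2 = x^3 + 11 x + 11 (mod 29) for (x, y) = (15, 26).
LHS: y^2 = 26^2 mod 29 = 9
RHS: x^3 + 11 x + 11 = 15^3 + 11*15 + 11 mod 29 = 13
LHS != RHS

No, not on the curve


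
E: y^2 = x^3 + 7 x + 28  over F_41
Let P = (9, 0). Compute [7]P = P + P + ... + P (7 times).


k = 7 = 111_2 (binary, LSB first: 111)
Double-and-add from P = (9, 0):
  bit 0 = 1: acc = O + (9, 0) = (9, 0)
  bit 1 = 1: acc = (9, 0) + O = (9, 0)
  bit 2 = 1: acc = (9, 0) + O = (9, 0)

7P = (9, 0)


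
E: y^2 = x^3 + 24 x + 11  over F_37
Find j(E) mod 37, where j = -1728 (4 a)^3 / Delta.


Delta = -16(4 a^3 + 27 b^2) mod 37 = 17
-1728 * (4 a)^3 = -1728 * (4*24)^3 mod 37 = 23
j = 23 * 17^(-1) mod 37 = 34

j = 34 (mod 37)


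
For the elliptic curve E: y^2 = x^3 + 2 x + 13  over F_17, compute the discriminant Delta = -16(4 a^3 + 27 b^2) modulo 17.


4 a^3 + 27 b^2 = 4*2^3 + 27*13^2 = 32 + 4563 = 4595
Delta = -16 * (4595) = -73520
Delta mod 17 = 5

Delta = 5 (mod 17)


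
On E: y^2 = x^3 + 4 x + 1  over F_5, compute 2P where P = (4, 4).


Doubling: s = (3 x1^2 + a) / (2 y1)
s = (3*4^2 + 4) / (2*4) mod 5 = 4
x3 = s^2 - 2 x1 mod 5 = 4^2 - 2*4 = 3
y3 = s (x1 - x3) - y1 mod 5 = 4 * (4 - 3) - 4 = 0

2P = (3, 0)


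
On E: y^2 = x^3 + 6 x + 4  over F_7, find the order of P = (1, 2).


Compute successive multiples of P until we hit O:
  1P = (1, 2)
  2P = (0, 2)
  3P = (6, 5)
  4P = (4, 6)
  5P = (3, 0)
  6P = (4, 1)
  7P = (6, 2)
  8P = (0, 5)
  ... (continuing to 10P)
  10P = O

ord(P) = 10


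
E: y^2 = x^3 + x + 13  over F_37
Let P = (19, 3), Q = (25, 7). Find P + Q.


P != Q, so use the chord formula.
s = (y2 - y1) / (x2 - x1) = (4) / (6) mod 37 = 13
x3 = s^2 - x1 - x2 mod 37 = 13^2 - 19 - 25 = 14
y3 = s (x1 - x3) - y1 mod 37 = 13 * (19 - 14) - 3 = 25

P + Q = (14, 25)


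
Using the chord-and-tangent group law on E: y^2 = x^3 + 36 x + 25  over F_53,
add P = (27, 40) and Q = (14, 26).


P != Q, so use the chord formula.
s = (y2 - y1) / (x2 - x1) = (39) / (40) mod 53 = 50
x3 = s^2 - x1 - x2 mod 53 = 50^2 - 27 - 14 = 21
y3 = s (x1 - x3) - y1 mod 53 = 50 * (27 - 21) - 40 = 48

P + Q = (21, 48)


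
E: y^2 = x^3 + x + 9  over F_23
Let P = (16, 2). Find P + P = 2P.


Doubling: s = (3 x1^2 + a) / (2 y1)
s = (3*16^2 + 1) / (2*2) mod 23 = 14
x3 = s^2 - 2 x1 mod 23 = 14^2 - 2*16 = 3
y3 = s (x1 - x3) - y1 mod 23 = 14 * (16 - 3) - 2 = 19

2P = (3, 19)


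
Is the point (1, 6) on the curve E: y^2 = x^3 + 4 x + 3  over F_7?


Check whether y^2 = x^3 + 4 x + 3 (mod 7) for (x, y) = (1, 6).
LHS: y^2 = 6^2 mod 7 = 1
RHS: x^3 + 4 x + 3 = 1^3 + 4*1 + 3 mod 7 = 1
LHS = RHS

Yes, on the curve


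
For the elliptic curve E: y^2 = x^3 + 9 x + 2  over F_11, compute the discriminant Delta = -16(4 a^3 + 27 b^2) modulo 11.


4 a^3 + 27 b^2 = 4*9^3 + 27*2^2 = 2916 + 108 = 3024
Delta = -16 * (3024) = -48384
Delta mod 11 = 5

Delta = 5 (mod 11)


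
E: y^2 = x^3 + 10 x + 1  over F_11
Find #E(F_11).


For each x in F_11, count y with y^2 = x^3 + 10 x + 1 mod 11:
  x = 0: RHS = 1, y in [1, 10]  -> 2 point(s)
  x = 1: RHS = 1, y in [1, 10]  -> 2 point(s)
  x = 3: RHS = 3, y in [5, 6]  -> 2 point(s)
  x = 5: RHS = 0, y in [0]  -> 1 point(s)
  x = 10: RHS = 1, y in [1, 10]  -> 2 point(s)
Affine points: 9. Add the point at infinity: total = 10.

#E(F_11) = 10


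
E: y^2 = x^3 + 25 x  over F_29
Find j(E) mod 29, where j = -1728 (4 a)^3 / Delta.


Delta = -16(4 a^3 + 27 b^2) mod 29 = 7
-1728 * (4 a)^3 = -1728 * (4*25)^3 mod 29 = 3
j = 3 * 7^(-1) mod 29 = 17

j = 17 (mod 29)


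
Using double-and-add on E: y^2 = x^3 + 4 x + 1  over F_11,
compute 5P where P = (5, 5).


k = 5 = 101_2 (binary, LSB first: 101)
Double-and-add from P = (5, 5):
  bit 0 = 1: acc = O + (5, 5) = (5, 5)
  bit 1 = 0: acc unchanged = (5, 5)
  bit 2 = 1: acc = (5, 5) + (5, 5) = (5, 6)

5P = (5, 6)


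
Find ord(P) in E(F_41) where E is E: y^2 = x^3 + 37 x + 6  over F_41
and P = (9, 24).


Compute successive multiples of P until we hit O:
  1P = (9, 24)
  2P = (24, 32)
  3P = (3, 12)
  4P = (33, 10)
  5P = (15, 0)
  6P = (33, 31)
  7P = (3, 29)
  8P = (24, 9)
  ... (continuing to 10P)
  10P = O

ord(P) = 10


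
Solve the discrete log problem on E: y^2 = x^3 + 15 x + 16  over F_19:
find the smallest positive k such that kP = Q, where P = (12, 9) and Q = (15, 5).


Enumerate multiples of P until we hit Q = (15, 5):
  1P = (12, 9)
  2P = (0, 4)
  3P = (11, 12)
  4P = (5, 8)
  5P = (9, 5)
  6P = (4, 8)
  7P = (14, 5)
  8P = (16, 18)
  9P = (2, 4)
  10P = (10, 11)
  11P = (17, 15)
  12P = (15, 14)
  13P = (18, 0)
  14P = (15, 5)
Match found at i = 14.

k = 14


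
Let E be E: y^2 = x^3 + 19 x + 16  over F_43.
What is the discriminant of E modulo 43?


4 a^3 + 27 b^2 = 4*19^3 + 27*16^2 = 27436 + 6912 = 34348
Delta = -16 * (34348) = -549568
Delta mod 43 = 15

Delta = 15 (mod 43)


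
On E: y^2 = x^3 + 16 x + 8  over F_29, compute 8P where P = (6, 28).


k = 8 = 1000_2 (binary, LSB first: 0001)
Double-and-add from P = (6, 28):
  bit 0 = 0: acc unchanged = O
  bit 1 = 0: acc unchanged = O
  bit 2 = 0: acc unchanged = O
  bit 3 = 1: acc = O + (24, 8) = (24, 8)

8P = (24, 8)


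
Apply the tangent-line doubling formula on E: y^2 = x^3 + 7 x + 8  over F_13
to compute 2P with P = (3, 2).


Doubling: s = (3 x1^2 + a) / (2 y1)
s = (3*3^2 + 7) / (2*2) mod 13 = 2
x3 = s^2 - 2 x1 mod 13 = 2^2 - 2*3 = 11
y3 = s (x1 - x3) - y1 mod 13 = 2 * (3 - 11) - 2 = 8

2P = (11, 8)


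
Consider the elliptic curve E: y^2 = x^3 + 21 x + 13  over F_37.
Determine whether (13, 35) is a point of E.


Check whether y^2 = x^3 + 21 x + 13 (mod 37) for (x, y) = (13, 35).
LHS: y^2 = 35^2 mod 37 = 4
RHS: x^3 + 21 x + 13 = 13^3 + 21*13 + 13 mod 37 = 4
LHS = RHS

Yes, on the curve


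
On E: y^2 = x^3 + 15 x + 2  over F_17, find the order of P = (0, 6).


Compute successive multiples of P until we hit O:
  1P = (0, 6)
  2P = (9, 4)
  3P = (7, 5)
  4P = (1, 16)
  5P = (14, 7)
  6P = (5, 7)
  7P = (10, 9)
  8P = (11, 6)
  ... (continuing to 21P)
  21P = O

ord(P) = 21


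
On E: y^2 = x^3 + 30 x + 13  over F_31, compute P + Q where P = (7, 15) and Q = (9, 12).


P != Q, so use the chord formula.
s = (y2 - y1) / (x2 - x1) = (28) / (2) mod 31 = 14
x3 = s^2 - x1 - x2 mod 31 = 14^2 - 7 - 9 = 25
y3 = s (x1 - x3) - y1 mod 31 = 14 * (7 - 25) - 15 = 12

P + Q = (25, 12)


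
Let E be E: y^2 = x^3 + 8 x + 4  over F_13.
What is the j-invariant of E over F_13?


Delta = -16(4 a^3 + 27 b^2) mod 13 = 9
-1728 * (4 a)^3 = -1728 * (4*8)^3 mod 13 = 8
j = 8 * 9^(-1) mod 13 = 11

j = 11 (mod 13)


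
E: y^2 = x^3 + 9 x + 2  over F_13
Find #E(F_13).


For each x in F_13, count y with y^2 = x^3 + 9 x + 2 mod 13:
  x = 1: RHS = 12, y in [5, 8]  -> 2 point(s)
  x = 3: RHS = 4, y in [2, 11]  -> 2 point(s)
  x = 5: RHS = 3, y in [4, 9]  -> 2 point(s)
  x = 6: RHS = 12, y in [5, 8]  -> 2 point(s)
  x = 8: RHS = 1, y in [1, 12]  -> 2 point(s)
  x = 10: RHS = 0, y in [0]  -> 1 point(s)
Affine points: 11. Add the point at infinity: total = 12.

#E(F_13) = 12


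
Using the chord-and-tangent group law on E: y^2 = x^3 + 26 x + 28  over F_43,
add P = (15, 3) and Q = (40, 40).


P != Q, so use the chord formula.
s = (y2 - y1) / (x2 - x1) = (37) / (25) mod 43 = 29
x3 = s^2 - x1 - x2 mod 43 = 29^2 - 15 - 40 = 12
y3 = s (x1 - x3) - y1 mod 43 = 29 * (15 - 12) - 3 = 41

P + Q = (12, 41)


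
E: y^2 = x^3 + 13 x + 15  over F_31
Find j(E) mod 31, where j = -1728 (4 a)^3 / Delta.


Delta = -16(4 a^3 + 27 b^2) mod 31 = 24
-1728 * (4 a)^3 = -1728 * (4*13)^3 mod 31 = 29
j = 29 * 24^(-1) mod 31 = 18

j = 18 (mod 31)


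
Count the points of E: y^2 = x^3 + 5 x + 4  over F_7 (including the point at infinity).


For each x in F_7, count y with y^2 = x^3 + 5 x + 4 mod 7:
  x = 0: RHS = 4, y in [2, 5]  -> 2 point(s)
  x = 2: RHS = 1, y in [1, 6]  -> 2 point(s)
  x = 3: RHS = 4, y in [2, 5]  -> 2 point(s)
  x = 4: RHS = 4, y in [2, 5]  -> 2 point(s)
  x = 5: RHS = 0, y in [0]  -> 1 point(s)
Affine points: 9. Add the point at infinity: total = 10.

#E(F_7) = 10


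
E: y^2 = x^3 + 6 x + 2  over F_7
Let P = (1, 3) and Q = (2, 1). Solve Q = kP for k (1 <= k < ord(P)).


Enumerate multiples of P until we hit Q = (2, 1):
  1P = (1, 3)
  2P = (2, 6)
  3P = (6, 3)
  4P = (0, 4)
  5P = (0, 3)
  6P = (6, 4)
  7P = (2, 1)
Match found at i = 7.

k = 7


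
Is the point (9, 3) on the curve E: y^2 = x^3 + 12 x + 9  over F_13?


Check whether y^2 = x^3 + 12 x + 9 (mod 13) for (x, y) = (9, 3).
LHS: y^2 = 3^2 mod 13 = 9
RHS: x^3 + 12 x + 9 = 9^3 + 12*9 + 9 mod 13 = 1
LHS != RHS

No, not on the curve


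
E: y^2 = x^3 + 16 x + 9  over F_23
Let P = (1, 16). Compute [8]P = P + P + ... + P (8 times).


k = 8 = 1000_2 (binary, LSB first: 0001)
Double-and-add from P = (1, 16):
  bit 0 = 0: acc unchanged = O
  bit 1 = 0: acc unchanged = O
  bit 2 = 0: acc unchanged = O
  bit 3 = 1: acc = O + (20, 16) = (20, 16)

8P = (20, 16)


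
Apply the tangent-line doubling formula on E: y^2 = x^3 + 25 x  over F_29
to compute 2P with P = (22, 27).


Doubling: s = (3 x1^2 + a) / (2 y1)
s = (3*22^2 + 25) / (2*27) mod 29 = 15
x3 = s^2 - 2 x1 mod 29 = 15^2 - 2*22 = 7
y3 = s (x1 - x3) - y1 mod 29 = 15 * (22 - 7) - 27 = 24

2P = (7, 24)


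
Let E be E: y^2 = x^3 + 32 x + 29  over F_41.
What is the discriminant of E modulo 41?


4 a^3 + 27 b^2 = 4*32^3 + 27*29^2 = 131072 + 22707 = 153779
Delta = -16 * (153779) = -2460464
Delta mod 41 = 28

Delta = 28 (mod 41)


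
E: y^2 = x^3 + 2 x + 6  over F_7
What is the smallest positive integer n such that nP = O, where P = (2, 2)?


Compute successive multiples of P until we hit O:
  1P = (2, 2)
  2P = (3, 5)
  3P = (4, 6)
  4P = (5, 6)
  5P = (1, 4)
  6P = (1, 3)
  7P = (5, 1)
  8P = (4, 1)
  ... (continuing to 11P)
  11P = O

ord(P) = 11


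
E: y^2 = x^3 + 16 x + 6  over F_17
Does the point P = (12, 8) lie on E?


Check whether y^2 = x^3 + 16 x + 6 (mod 17) for (x, y) = (12, 8).
LHS: y^2 = 8^2 mod 17 = 13
RHS: x^3 + 16 x + 6 = 12^3 + 16*12 + 6 mod 17 = 5
LHS != RHS

No, not on the curve


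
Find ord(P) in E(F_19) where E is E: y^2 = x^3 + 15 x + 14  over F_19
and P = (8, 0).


Compute successive multiples of P until we hit O:
  1P = (8, 0)
  2P = O

ord(P) = 2


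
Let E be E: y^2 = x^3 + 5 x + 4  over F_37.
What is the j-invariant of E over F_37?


Delta = -16(4 a^3 + 27 b^2) mod 37 = 36
-1728 * (4 a)^3 = -1728 * (4*5)^3 mod 37 = 14
j = 14 * 36^(-1) mod 37 = 23

j = 23 (mod 37)


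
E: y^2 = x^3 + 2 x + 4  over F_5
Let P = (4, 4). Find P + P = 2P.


Doubling: s = (3 x1^2 + a) / (2 y1)
s = (3*4^2 + 2) / (2*4) mod 5 = 0
x3 = s^2 - 2 x1 mod 5 = 0^2 - 2*4 = 2
y3 = s (x1 - x3) - y1 mod 5 = 0 * (4 - 2) - 4 = 1

2P = (2, 1)


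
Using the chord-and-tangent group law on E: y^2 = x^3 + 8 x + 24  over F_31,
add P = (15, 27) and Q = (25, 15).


P != Q, so use the chord formula.
s = (y2 - y1) / (x2 - x1) = (19) / (10) mod 31 = 5
x3 = s^2 - x1 - x2 mod 31 = 5^2 - 15 - 25 = 16
y3 = s (x1 - x3) - y1 mod 31 = 5 * (15 - 16) - 27 = 30

P + Q = (16, 30)


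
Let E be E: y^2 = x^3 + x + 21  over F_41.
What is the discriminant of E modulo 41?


4 a^3 + 27 b^2 = 4*1^3 + 27*21^2 = 4 + 11907 = 11911
Delta = -16 * (11911) = -190576
Delta mod 41 = 33

Delta = 33 (mod 41)


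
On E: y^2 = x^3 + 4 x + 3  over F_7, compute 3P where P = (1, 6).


k = 3 = 11_2 (binary, LSB first: 11)
Double-and-add from P = (1, 6):
  bit 0 = 1: acc = O + (1, 6) = (1, 6)
  bit 1 = 1: acc = (1, 6) + (5, 1) = (3, 0)

3P = (3, 0)


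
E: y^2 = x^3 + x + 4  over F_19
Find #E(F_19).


For each x in F_19, count y with y^2 = x^3 + 1 x + 4 mod 19:
  x = 0: RHS = 4, y in [2, 17]  -> 2 point(s)
  x = 1: RHS = 6, y in [5, 14]  -> 2 point(s)
  x = 5: RHS = 1, y in [1, 18]  -> 2 point(s)
  x = 6: RHS = 17, y in [6, 13]  -> 2 point(s)
  x = 8: RHS = 11, y in [7, 12]  -> 2 point(s)
  x = 9: RHS = 1, y in [1, 18]  -> 2 point(s)
  x = 10: RHS = 7, y in [8, 11]  -> 2 point(s)
  x = 11: RHS = 16, y in [4, 15]  -> 2 point(s)
  x = 14: RHS = 7, y in [8, 11]  -> 2 point(s)
Affine points: 18. Add the point at infinity: total = 19.

#E(F_19) = 19


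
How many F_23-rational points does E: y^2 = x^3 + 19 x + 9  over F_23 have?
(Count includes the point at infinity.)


For each x in F_23, count y with y^2 = x^3 + 19 x + 9 mod 23:
  x = 0: RHS = 9, y in [3, 20]  -> 2 point(s)
  x = 1: RHS = 6, y in [11, 12]  -> 2 point(s)
  x = 2: RHS = 9, y in [3, 20]  -> 2 point(s)
  x = 3: RHS = 1, y in [1, 22]  -> 2 point(s)
  x = 7: RHS = 2, y in [5, 18]  -> 2 point(s)
  x = 8: RHS = 6, y in [11, 12]  -> 2 point(s)
  x = 9: RHS = 12, y in [9, 14]  -> 2 point(s)
  x = 10: RHS = 3, y in [7, 16]  -> 2 point(s)
  x = 11: RHS = 8, y in [10, 13]  -> 2 point(s)
  x = 14: RHS = 6, y in [11, 12]  -> 2 point(s)
  x = 15: RHS = 12, y in [9, 14]  -> 2 point(s)
  x = 16: RHS = 16, y in [4, 19]  -> 2 point(s)
  x = 17: RHS = 1, y in [1, 22]  -> 2 point(s)
  x = 21: RHS = 9, y in [3, 20]  -> 2 point(s)
  x = 22: RHS = 12, y in [9, 14]  -> 2 point(s)
Affine points: 30. Add the point at infinity: total = 31.

#E(F_23) = 31


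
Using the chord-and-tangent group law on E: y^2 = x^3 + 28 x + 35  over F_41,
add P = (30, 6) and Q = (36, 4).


P != Q, so use the chord formula.
s = (y2 - y1) / (x2 - x1) = (39) / (6) mod 41 = 27
x3 = s^2 - x1 - x2 mod 41 = 27^2 - 30 - 36 = 7
y3 = s (x1 - x3) - y1 mod 41 = 27 * (30 - 7) - 6 = 0

P + Q = (7, 0)


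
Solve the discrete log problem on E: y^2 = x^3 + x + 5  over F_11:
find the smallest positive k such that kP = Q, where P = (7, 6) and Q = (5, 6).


Enumerate multiples of P until we hit Q = (5, 6):
  1P = (7, 6)
  2P = (0, 7)
  3P = (2, 9)
  4P = (5, 6)
Match found at i = 4.

k = 4


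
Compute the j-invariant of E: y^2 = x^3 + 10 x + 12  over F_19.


Delta = -16(4 a^3 + 27 b^2) mod 19 = 9
-1728 * (4 a)^3 = -1728 * (4*10)^3 mod 19 = 8
j = 8 * 9^(-1) mod 19 = 3

j = 3 (mod 19)


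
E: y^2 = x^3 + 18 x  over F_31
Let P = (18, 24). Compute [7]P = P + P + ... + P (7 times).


k = 7 = 111_2 (binary, LSB first: 111)
Double-and-add from P = (18, 24):
  bit 0 = 1: acc = O + (18, 24) = (18, 24)
  bit 1 = 1: acc = (18, 24) + (14, 12) = (8, 6)
  bit 2 = 1: acc = (8, 6) + (7, 2) = (1, 22)

7P = (1, 22)


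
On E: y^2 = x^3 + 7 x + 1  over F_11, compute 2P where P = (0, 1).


Doubling: s = (3 x1^2 + a) / (2 y1)
s = (3*0^2 + 7) / (2*1) mod 11 = 9
x3 = s^2 - 2 x1 mod 11 = 9^2 - 2*0 = 4
y3 = s (x1 - x3) - y1 mod 11 = 9 * (0 - 4) - 1 = 7

2P = (4, 7)


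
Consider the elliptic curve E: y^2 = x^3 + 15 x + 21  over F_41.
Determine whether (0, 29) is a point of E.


Check whether y^2 = x^3 + 15 x + 21 (mod 41) for (x, y) = (0, 29).
LHS: y^2 = 29^2 mod 41 = 21
RHS: x^3 + 15 x + 21 = 0^3 + 15*0 + 21 mod 41 = 21
LHS = RHS

Yes, on the curve


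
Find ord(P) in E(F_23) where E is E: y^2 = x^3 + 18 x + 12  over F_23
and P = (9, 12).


Compute successive multiples of P until we hit O:
  1P = (9, 12)
  2P = (0, 14)
  3P = (22, 19)
  4P = (1, 10)
  5P = (3, 1)
  6P = (15, 0)
  7P = (3, 22)
  8P = (1, 13)
  ... (continuing to 12P)
  12P = O

ord(P) = 12


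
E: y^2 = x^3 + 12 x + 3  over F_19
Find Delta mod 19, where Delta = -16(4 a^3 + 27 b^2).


4 a^3 + 27 b^2 = 4*12^3 + 27*3^2 = 6912 + 243 = 7155
Delta = -16 * (7155) = -114480
Delta mod 19 = 14

Delta = 14 (mod 19)


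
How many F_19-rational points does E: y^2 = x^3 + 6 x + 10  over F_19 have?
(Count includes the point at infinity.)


For each x in F_19, count y with y^2 = x^3 + 6 x + 10 mod 19:
  x = 1: RHS = 17, y in [6, 13]  -> 2 point(s)
  x = 2: RHS = 11, y in [7, 12]  -> 2 point(s)
  x = 3: RHS = 17, y in [6, 13]  -> 2 point(s)
  x = 8: RHS = 0, y in [0]  -> 1 point(s)
  x = 10: RHS = 6, y in [5, 14]  -> 2 point(s)
  x = 11: RHS = 1, y in [1, 18]  -> 2 point(s)
  x = 12: RHS = 5, y in [9, 10]  -> 2 point(s)
  x = 13: RHS = 5, y in [9, 10]  -> 2 point(s)
  x = 14: RHS = 7, y in [8, 11]  -> 2 point(s)
  x = 15: RHS = 17, y in [6, 13]  -> 2 point(s)
  x = 17: RHS = 9, y in [3, 16]  -> 2 point(s)
Affine points: 21. Add the point at infinity: total = 22.

#E(F_19) = 22


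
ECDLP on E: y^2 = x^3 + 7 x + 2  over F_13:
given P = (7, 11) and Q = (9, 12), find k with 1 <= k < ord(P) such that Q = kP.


Enumerate multiples of P until we hit Q = (9, 12):
  1P = (7, 11)
  2P = (9, 1)
  3P = (9, 12)
Match found at i = 3.

k = 3


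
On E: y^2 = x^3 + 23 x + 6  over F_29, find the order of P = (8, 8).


Compute successive multiples of P until we hit O:
  1P = (8, 8)
  2P = (19, 20)
  3P = (25, 13)
  4P = (0, 8)
  5P = (21, 21)
  6P = (1, 28)
  7P = (11, 13)
  8P = (16, 27)
  ... (continuing to 22P)
  22P = O

ord(P) = 22


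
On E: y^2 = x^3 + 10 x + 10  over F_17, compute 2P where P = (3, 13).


Doubling: s = (3 x1^2 + a) / (2 y1)
s = (3*3^2 + 10) / (2*13) mod 17 = 6
x3 = s^2 - 2 x1 mod 17 = 6^2 - 2*3 = 13
y3 = s (x1 - x3) - y1 mod 17 = 6 * (3 - 13) - 13 = 12

2P = (13, 12)


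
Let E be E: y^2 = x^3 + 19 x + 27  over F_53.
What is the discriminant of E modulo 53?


4 a^3 + 27 b^2 = 4*19^3 + 27*27^2 = 27436 + 19683 = 47119
Delta = -16 * (47119) = -753904
Delta mod 53 = 21

Delta = 21 (mod 53)


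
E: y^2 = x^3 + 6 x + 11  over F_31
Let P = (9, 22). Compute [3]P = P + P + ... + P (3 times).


k = 3 = 11_2 (binary, LSB first: 11)
Double-and-add from P = (9, 22):
  bit 0 = 1: acc = O + (9, 22) = (9, 22)
  bit 1 = 1: acc = (9, 22) + (2, 0) = (9, 9)

3P = (9, 9)


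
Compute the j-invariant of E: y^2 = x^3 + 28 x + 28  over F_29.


Delta = -16(4 a^3 + 27 b^2) mod 29 = 9
-1728 * (4 a)^3 = -1728 * (4*28)^3 mod 29 = 15
j = 15 * 9^(-1) mod 29 = 21

j = 21 (mod 29)


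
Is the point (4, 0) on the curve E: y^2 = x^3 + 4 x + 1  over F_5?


Check whether y^2 = x^3 + 4 x + 1 (mod 5) for (x, y) = (4, 0).
LHS: y^2 = 0^2 mod 5 = 0
RHS: x^3 + 4 x + 1 = 4^3 + 4*4 + 1 mod 5 = 1
LHS != RHS

No, not on the curve


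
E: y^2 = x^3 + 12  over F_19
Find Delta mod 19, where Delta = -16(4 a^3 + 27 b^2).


4 a^3 + 27 b^2 = 4*0^3 + 27*12^2 = 0 + 3888 = 3888
Delta = -16 * (3888) = -62208
Delta mod 19 = 17

Delta = 17 (mod 19)


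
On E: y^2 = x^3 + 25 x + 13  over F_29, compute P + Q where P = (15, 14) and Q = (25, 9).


P != Q, so use the chord formula.
s = (y2 - y1) / (x2 - x1) = (24) / (10) mod 29 = 14
x3 = s^2 - x1 - x2 mod 29 = 14^2 - 15 - 25 = 11
y3 = s (x1 - x3) - y1 mod 29 = 14 * (15 - 11) - 14 = 13

P + Q = (11, 13)


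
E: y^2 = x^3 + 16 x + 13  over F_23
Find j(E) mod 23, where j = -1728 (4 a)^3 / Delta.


Delta = -16(4 a^3 + 27 b^2) mod 23 = 4
-1728 * (4 a)^3 = -1728 * (4*16)^3 mod 23 = 7
j = 7 * 4^(-1) mod 23 = 19

j = 19 (mod 23)


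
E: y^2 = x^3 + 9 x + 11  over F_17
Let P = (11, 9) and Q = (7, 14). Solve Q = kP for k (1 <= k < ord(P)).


Enumerate multiples of P until we hit Q = (7, 14):
  1P = (11, 9)
  2P = (16, 1)
  3P = (15, 11)
  4P = (4, 3)
  5P = (1, 2)
  6P = (6, 3)
  7P = (13, 9)
  8P = (10, 8)
  9P = (14, 5)
  10P = (7, 14)
Match found at i = 10.

k = 10


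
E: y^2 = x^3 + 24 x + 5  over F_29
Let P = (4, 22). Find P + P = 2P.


Doubling: s = (3 x1^2 + a) / (2 y1)
s = (3*4^2 + 24) / (2*22) mod 29 = 28
x3 = s^2 - 2 x1 mod 29 = 28^2 - 2*4 = 22
y3 = s (x1 - x3) - y1 mod 29 = 28 * (4 - 22) - 22 = 25

2P = (22, 25)


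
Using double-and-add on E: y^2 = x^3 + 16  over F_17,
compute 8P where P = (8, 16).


k = 8 = 1000_2 (binary, LSB first: 0001)
Double-and-add from P = (8, 16):
  bit 0 = 0: acc unchanged = O
  bit 1 = 0: acc unchanged = O
  bit 2 = 0: acc unchanged = O
  bit 3 = 1: acc = O + (16, 10) = (16, 10)

8P = (16, 10)


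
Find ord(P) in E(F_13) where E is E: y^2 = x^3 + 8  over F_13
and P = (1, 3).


Compute successive multiples of P until we hit O:
  1P = (1, 3)
  2P = (8, 0)
  3P = (1, 10)
  4P = O

ord(P) = 4


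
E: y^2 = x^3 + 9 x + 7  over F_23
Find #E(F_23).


For each x in F_23, count y with y^2 = x^3 + 9 x + 7 mod 23:
  x = 5: RHS = 16, y in [4, 19]  -> 2 point(s)
  x = 6: RHS = 1, y in [1, 22]  -> 2 point(s)
  x = 8: RHS = 16, y in [4, 19]  -> 2 point(s)
  x = 9: RHS = 12, y in [9, 14]  -> 2 point(s)
  x = 10: RHS = 16, y in [4, 19]  -> 2 point(s)
  x = 12: RHS = 3, y in [7, 16]  -> 2 point(s)
  x = 14: RHS = 2, y in [5, 18]  -> 2 point(s)
  x = 17: RHS = 13, y in [6, 17]  -> 2 point(s)
  x = 21: RHS = 4, y in [2, 21]  -> 2 point(s)
Affine points: 18. Add the point at infinity: total = 19.

#E(F_23) = 19


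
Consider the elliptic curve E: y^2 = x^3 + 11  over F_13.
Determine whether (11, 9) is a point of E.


Check whether y^2 = x^3 + 0 x + 11 (mod 13) for (x, y) = (11, 9).
LHS: y^2 = 9^2 mod 13 = 3
RHS: x^3 + 0 x + 11 = 11^3 + 0*11 + 11 mod 13 = 3
LHS = RHS

Yes, on the curve


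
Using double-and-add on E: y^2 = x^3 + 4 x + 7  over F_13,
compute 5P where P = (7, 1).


k = 5 = 101_2 (binary, LSB first: 101)
Double-and-add from P = (7, 1):
  bit 0 = 1: acc = O + (7, 1) = (7, 1)
  bit 1 = 0: acc unchanged = (7, 1)
  bit 2 = 1: acc = (7, 1) + (5, 3) = (2, 7)

5P = (2, 7)


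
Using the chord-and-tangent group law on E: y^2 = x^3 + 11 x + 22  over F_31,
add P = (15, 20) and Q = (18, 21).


P != Q, so use the chord formula.
s = (y2 - y1) / (x2 - x1) = (1) / (3) mod 31 = 21
x3 = s^2 - x1 - x2 mod 31 = 21^2 - 15 - 18 = 5
y3 = s (x1 - x3) - y1 mod 31 = 21 * (15 - 5) - 20 = 4

P + Q = (5, 4)


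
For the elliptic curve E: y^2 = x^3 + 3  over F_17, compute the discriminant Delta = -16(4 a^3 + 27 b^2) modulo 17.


4 a^3 + 27 b^2 = 4*0^3 + 27*3^2 = 0 + 243 = 243
Delta = -16 * (243) = -3888
Delta mod 17 = 5

Delta = 5 (mod 17)


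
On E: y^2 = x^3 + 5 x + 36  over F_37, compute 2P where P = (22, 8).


Doubling: s = (3 x1^2 + a) / (2 y1)
s = (3*22^2 + 5) / (2*8) mod 37 = 24
x3 = s^2 - 2 x1 mod 37 = 24^2 - 2*22 = 14
y3 = s (x1 - x3) - y1 mod 37 = 24 * (22 - 14) - 8 = 36

2P = (14, 36)


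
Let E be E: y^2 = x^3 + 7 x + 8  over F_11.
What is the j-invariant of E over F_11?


Delta = -16(4 a^3 + 27 b^2) mod 11 = 10
-1728 * (4 a)^3 = -1728 * (4*7)^3 mod 11 = 4
j = 4 * 10^(-1) mod 11 = 7

j = 7 (mod 11)


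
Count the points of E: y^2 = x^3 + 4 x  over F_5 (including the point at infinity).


For each x in F_5, count y with y^2 = x^3 + 4 x + 0 mod 5:
  x = 0: RHS = 0, y in [0]  -> 1 point(s)
  x = 1: RHS = 0, y in [0]  -> 1 point(s)
  x = 2: RHS = 1, y in [1, 4]  -> 2 point(s)
  x = 3: RHS = 4, y in [2, 3]  -> 2 point(s)
  x = 4: RHS = 0, y in [0]  -> 1 point(s)
Affine points: 7. Add the point at infinity: total = 8.

#E(F_5) = 8


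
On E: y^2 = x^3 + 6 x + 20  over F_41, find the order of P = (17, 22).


Compute successive multiples of P until we hit O:
  1P = (17, 22)
  2P = (23, 36)
  3P = (11, 33)
  4P = (38, 37)
  5P = (25, 25)
  6P = (19, 8)
  7P = (13, 32)
  8P = (7, 35)
  ... (continuing to 18P)
  18P = O

ord(P) = 18


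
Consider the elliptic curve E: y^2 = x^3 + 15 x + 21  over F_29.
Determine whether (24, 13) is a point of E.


Check whether y^2 = x^3 + 15 x + 21 (mod 29) for (x, y) = (24, 13).
LHS: y^2 = 13^2 mod 29 = 24
RHS: x^3 + 15 x + 21 = 24^3 + 15*24 + 21 mod 29 = 24
LHS = RHS

Yes, on the curve


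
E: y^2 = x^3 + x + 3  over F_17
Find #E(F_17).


For each x in F_17, count y with y^2 = x^3 + 1 x + 3 mod 17:
  x = 2: RHS = 13, y in [8, 9]  -> 2 point(s)
  x = 3: RHS = 16, y in [4, 13]  -> 2 point(s)
  x = 6: RHS = 4, y in [2, 15]  -> 2 point(s)
  x = 7: RHS = 13, y in [8, 9]  -> 2 point(s)
  x = 8: RHS = 13, y in [8, 9]  -> 2 point(s)
  x = 11: RHS = 2, y in [6, 11]  -> 2 point(s)
  x = 12: RHS = 9, y in [3, 14]  -> 2 point(s)
  x = 16: RHS = 1, y in [1, 16]  -> 2 point(s)
Affine points: 16. Add the point at infinity: total = 17.

#E(F_17) = 17


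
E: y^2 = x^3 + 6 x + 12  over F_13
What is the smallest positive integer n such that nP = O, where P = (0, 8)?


Compute successive multiples of P until we hit O:
  1P = (0, 8)
  2P = (4, 10)
  3P = (6, 2)
  4P = (8, 0)
  5P = (6, 11)
  6P = (4, 3)
  7P = (0, 5)
  8P = O

ord(P) = 8


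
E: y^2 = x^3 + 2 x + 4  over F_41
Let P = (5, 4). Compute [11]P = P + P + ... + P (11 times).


k = 11 = 1011_2 (binary, LSB first: 1101)
Double-and-add from P = (5, 4):
  bit 0 = 1: acc = O + (5, 4) = (5, 4)
  bit 1 = 1: acc = (5, 4) + (0, 39) = (3, 23)
  bit 2 = 0: acc unchanged = (3, 23)
  bit 3 = 1: acc = (3, 23) + (16, 27) = (17, 20)

11P = (17, 20)


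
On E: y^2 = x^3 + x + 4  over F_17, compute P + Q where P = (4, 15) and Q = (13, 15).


P != Q, so use the chord formula.
s = (y2 - y1) / (x2 - x1) = (0) / (9) mod 17 = 0
x3 = s^2 - x1 - x2 mod 17 = 0^2 - 4 - 13 = 0
y3 = s (x1 - x3) - y1 mod 17 = 0 * (4 - 0) - 15 = 2

P + Q = (0, 2)


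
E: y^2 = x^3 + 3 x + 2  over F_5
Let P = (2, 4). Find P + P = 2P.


Doubling: s = (3 x1^2 + a) / (2 y1)
s = (3*2^2 + 3) / (2*4) mod 5 = 0
x3 = s^2 - 2 x1 mod 5 = 0^2 - 2*2 = 1
y3 = s (x1 - x3) - y1 mod 5 = 0 * (2 - 1) - 4 = 1

2P = (1, 1)


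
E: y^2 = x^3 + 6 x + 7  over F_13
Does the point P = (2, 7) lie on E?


Check whether y^2 = x^3 + 6 x + 7 (mod 13) for (x, y) = (2, 7).
LHS: y^2 = 7^2 mod 13 = 10
RHS: x^3 + 6 x + 7 = 2^3 + 6*2 + 7 mod 13 = 1
LHS != RHS

No, not on the curve


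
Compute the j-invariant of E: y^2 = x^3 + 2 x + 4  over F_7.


Delta = -16(4 a^3 + 27 b^2) mod 7 = 3
-1728 * (4 a)^3 = -1728 * (4*2)^3 mod 7 = 1
j = 1 * 3^(-1) mod 7 = 5

j = 5 (mod 7)


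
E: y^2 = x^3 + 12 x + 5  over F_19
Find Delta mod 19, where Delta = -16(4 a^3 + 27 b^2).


4 a^3 + 27 b^2 = 4*12^3 + 27*5^2 = 6912 + 675 = 7587
Delta = -16 * (7587) = -121392
Delta mod 19 = 18

Delta = 18 (mod 19)


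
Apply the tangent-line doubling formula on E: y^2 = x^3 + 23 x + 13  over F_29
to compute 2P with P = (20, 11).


Doubling: s = (3 x1^2 + a) / (2 y1)
s = (3*20^2 + 23) / (2*11) mod 29 = 20
x3 = s^2 - 2 x1 mod 29 = 20^2 - 2*20 = 12
y3 = s (x1 - x3) - y1 mod 29 = 20 * (20 - 12) - 11 = 4

2P = (12, 4)


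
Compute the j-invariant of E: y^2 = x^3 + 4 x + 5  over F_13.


Delta = -16(4 a^3 + 27 b^2) mod 13 = 2
-1728 * (4 a)^3 = -1728 * (4*4)^3 mod 13 = 1
j = 1 * 2^(-1) mod 13 = 7

j = 7 (mod 13)


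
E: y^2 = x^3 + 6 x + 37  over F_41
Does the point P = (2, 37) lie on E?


Check whether y^2 = x^3 + 6 x + 37 (mod 41) for (x, y) = (2, 37).
LHS: y^2 = 37^2 mod 41 = 16
RHS: x^3 + 6 x + 37 = 2^3 + 6*2 + 37 mod 41 = 16
LHS = RHS

Yes, on the curve


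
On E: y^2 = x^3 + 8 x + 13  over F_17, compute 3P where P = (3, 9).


k = 3 = 11_2 (binary, LSB first: 11)
Double-and-add from P = (3, 9):
  bit 0 = 1: acc = O + (3, 9) = (3, 9)
  bit 1 = 1: acc = (3, 9) + (12, 16) = (11, 15)

3P = (11, 15)


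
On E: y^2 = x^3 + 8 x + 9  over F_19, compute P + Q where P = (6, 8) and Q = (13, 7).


P != Q, so use the chord formula.
s = (y2 - y1) / (x2 - x1) = (18) / (7) mod 19 = 8
x3 = s^2 - x1 - x2 mod 19 = 8^2 - 6 - 13 = 7
y3 = s (x1 - x3) - y1 mod 19 = 8 * (6 - 7) - 8 = 3

P + Q = (7, 3)


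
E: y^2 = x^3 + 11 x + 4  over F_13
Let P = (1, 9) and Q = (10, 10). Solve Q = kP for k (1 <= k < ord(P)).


Enumerate multiples of P until we hit Q = (10, 10):
  1P = (1, 9)
  2P = (10, 10)
Match found at i = 2.

k = 2


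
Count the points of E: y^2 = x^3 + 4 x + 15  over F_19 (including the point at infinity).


For each x in F_19, count y with y^2 = x^3 + 4 x + 15 mod 19:
  x = 1: RHS = 1, y in [1, 18]  -> 2 point(s)
  x = 3: RHS = 16, y in [4, 15]  -> 2 point(s)
  x = 4: RHS = 0, y in [0]  -> 1 point(s)
  x = 7: RHS = 6, y in [5, 14]  -> 2 point(s)
  x = 9: RHS = 1, y in [1, 18]  -> 2 point(s)
  x = 12: RHS = 5, y in [9, 10]  -> 2 point(s)
  x = 15: RHS = 11, y in [7, 12]  -> 2 point(s)
Affine points: 13. Add the point at infinity: total = 14.

#E(F_19) = 14


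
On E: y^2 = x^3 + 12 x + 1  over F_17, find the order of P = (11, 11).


Compute successive multiples of P until we hit O:
  1P = (11, 11)
  2P = (10, 13)
  3P = (0, 1)
  4P = (5, 13)
  5P = (3, 9)
  6P = (2, 4)
  7P = (13, 12)
  8P = (6, 0)
  ... (continuing to 16P)
  16P = O

ord(P) = 16


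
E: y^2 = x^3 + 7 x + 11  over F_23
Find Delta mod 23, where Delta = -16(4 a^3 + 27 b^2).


4 a^3 + 27 b^2 = 4*7^3 + 27*11^2 = 1372 + 3267 = 4639
Delta = -16 * (4639) = -74224
Delta mod 23 = 20

Delta = 20 (mod 23)


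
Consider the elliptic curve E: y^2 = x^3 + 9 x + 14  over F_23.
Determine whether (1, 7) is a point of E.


Check whether y^2 = x^3 + 9 x + 14 (mod 23) for (x, y) = (1, 7).
LHS: y^2 = 7^2 mod 23 = 3
RHS: x^3 + 9 x + 14 = 1^3 + 9*1 + 14 mod 23 = 1
LHS != RHS

No, not on the curve


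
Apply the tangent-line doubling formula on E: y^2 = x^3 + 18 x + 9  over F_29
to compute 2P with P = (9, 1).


Doubling: s = (3 x1^2 + a) / (2 y1)
s = (3*9^2 + 18) / (2*1) mod 29 = 0
x3 = s^2 - 2 x1 mod 29 = 0^2 - 2*9 = 11
y3 = s (x1 - x3) - y1 mod 29 = 0 * (9 - 11) - 1 = 28

2P = (11, 28)


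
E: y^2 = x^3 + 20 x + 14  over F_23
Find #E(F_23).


For each x in F_23, count y with y^2 = x^3 + 20 x + 14 mod 23:
  x = 1: RHS = 12, y in [9, 14]  -> 2 point(s)
  x = 2: RHS = 16, y in [4, 19]  -> 2 point(s)
  x = 3: RHS = 9, y in [3, 20]  -> 2 point(s)
  x = 5: RHS = 9, y in [3, 20]  -> 2 point(s)
  x = 9: RHS = 3, y in [7, 16]  -> 2 point(s)
  x = 10: RHS = 18, y in [8, 15]  -> 2 point(s)
  x = 11: RHS = 1, y in [1, 22]  -> 2 point(s)
  x = 12: RHS = 4, y in [2, 21]  -> 2 point(s)
  x = 14: RHS = 2, y in [5, 18]  -> 2 point(s)
  x = 15: RHS = 9, y in [3, 20]  -> 2 point(s)
  x = 17: RHS = 0, y in [0]  -> 1 point(s)
  x = 19: RHS = 8, y in [10, 13]  -> 2 point(s)
  x = 21: RHS = 12, y in [9, 14]  -> 2 point(s)
  x = 22: RHS = 16, y in [4, 19]  -> 2 point(s)
Affine points: 27. Add the point at infinity: total = 28.

#E(F_23) = 28


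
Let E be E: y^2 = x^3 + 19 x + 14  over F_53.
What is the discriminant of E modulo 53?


4 a^3 + 27 b^2 = 4*19^3 + 27*14^2 = 27436 + 5292 = 32728
Delta = -16 * (32728) = -523648
Delta mod 53 = 45

Delta = 45 (mod 53)


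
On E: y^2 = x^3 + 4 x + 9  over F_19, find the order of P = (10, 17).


Compute successive multiples of P until we hit O:
  1P = (10, 17)
  2P = (18, 2)
  3P = (15, 9)
  4P = (11, 15)
  5P = (2, 5)
  6P = (14, 15)
  7P = (0, 16)
  8P = (13, 15)
  ... (continuing to 18P)
  18P = O

ord(P) = 18


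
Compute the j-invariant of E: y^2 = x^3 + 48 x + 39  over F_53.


Delta = -16(4 a^3 + 27 b^2) mod 53 = 19
-1728 * (4 a)^3 = -1728 * (4*48)^3 mod 53 = 10
j = 10 * 19^(-1) mod 53 = 34

j = 34 (mod 53)


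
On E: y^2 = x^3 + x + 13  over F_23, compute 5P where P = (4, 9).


k = 5 = 101_2 (binary, LSB first: 101)
Double-and-add from P = (4, 9):
  bit 0 = 1: acc = O + (4, 9) = (4, 9)
  bit 1 = 0: acc unchanged = (4, 9)
  bit 2 = 1: acc = (4, 9) + (2, 0) = (20, 11)

5P = (20, 11)
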